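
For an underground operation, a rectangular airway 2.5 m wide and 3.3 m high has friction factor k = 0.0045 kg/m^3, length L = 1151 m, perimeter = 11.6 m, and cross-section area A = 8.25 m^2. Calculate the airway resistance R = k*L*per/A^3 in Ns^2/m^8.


Compute the numerator:
k * L * per = 0.0045 * 1151 * 11.6
= 60.0822
Compute the denominator:
A^3 = 8.25^3 = 561.515625
Resistance:
R = 60.0822 / 561.515625
= 0.107 Ns^2/m^8

0.107 Ns^2/m^8


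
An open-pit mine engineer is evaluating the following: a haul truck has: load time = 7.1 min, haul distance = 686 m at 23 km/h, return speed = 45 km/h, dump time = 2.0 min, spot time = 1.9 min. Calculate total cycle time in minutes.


Convert haul speed to m/min: 23 * 1000/60 = 383.3333333 m/min
Haul time = 686 / 383.3333333 = 1.789565217 min
Convert return speed to m/min: 45 * 1000/60 = 750 m/min
Return time = 686 / 750 = 0.9146666667 min
Total cycle time:
= 7.1 + 1.789565217 + 2.0 + 0.9146666667 + 1.9
= 13.7042 min

13.7042 min


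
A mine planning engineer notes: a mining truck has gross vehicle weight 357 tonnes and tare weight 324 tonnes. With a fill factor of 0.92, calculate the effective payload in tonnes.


Maximum payload = gross - tare
= 357 - 324 = 33 tonnes
Effective payload = max payload * fill factor
= 33 * 0.92
= 30.36 tonnes

30.36 tonnes


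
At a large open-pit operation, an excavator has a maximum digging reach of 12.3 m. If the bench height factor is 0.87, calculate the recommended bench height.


Bench height = reach * factor
= 12.3 * 0.87
= 10.701 m

10.701 m


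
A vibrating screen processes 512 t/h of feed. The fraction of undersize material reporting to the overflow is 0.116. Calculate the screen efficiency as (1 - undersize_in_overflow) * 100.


Screen efficiency = (1 - fraction of undersize in overflow) * 100
= (1 - 0.116) * 100
= 0.884 * 100
= 88.4%

88.4%


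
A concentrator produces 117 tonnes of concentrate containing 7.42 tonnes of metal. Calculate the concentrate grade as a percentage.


6.3419%

Grade = (metal in concentrate / concentrate mass) * 100
= (7.42 / 117) * 100
= 0.06341880342 * 100
= 6.3419%


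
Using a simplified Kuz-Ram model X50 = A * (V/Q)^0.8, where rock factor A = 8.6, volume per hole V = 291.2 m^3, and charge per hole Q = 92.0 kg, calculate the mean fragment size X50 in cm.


Compute V/Q:
V/Q = 291.2 / 92.0 = 3.165217391
Raise to the power 0.8:
(V/Q)^0.8 = 3.165217391^0.8 = 2.513754347
Multiply by A:
X50 = 8.6 * 2.513754347
= 21.6183 cm

21.6183 cm


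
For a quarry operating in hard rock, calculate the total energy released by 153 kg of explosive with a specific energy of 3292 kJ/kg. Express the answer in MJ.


503.676 MJ

Energy = mass * specific_energy / 1000
= 153 * 3292 / 1000
= 503676 / 1000
= 503.676 MJ


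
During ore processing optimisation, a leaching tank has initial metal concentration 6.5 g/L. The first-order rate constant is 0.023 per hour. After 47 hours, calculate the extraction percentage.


Compute the exponent:
-k * t = -0.023 * 47 = -1.081
Remaining concentration:
C = 6.5 * exp(-1.081)
= 6.5 * 0.3392560999
= 2.205164649 g/L
Extracted = 6.5 - 2.205164649 = 4.294835351 g/L
Extraction % = 4.294835351 / 6.5 * 100
= 66.0744%

66.0744%


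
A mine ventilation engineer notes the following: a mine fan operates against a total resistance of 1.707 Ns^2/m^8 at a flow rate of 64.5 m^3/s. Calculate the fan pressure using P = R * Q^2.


7101.5468 Pa

Compute Q^2:
Q^2 = 64.5^2 = 4160.25
Compute pressure:
P = R * Q^2 = 1.707 * 4160.25
= 7101.5468 Pa


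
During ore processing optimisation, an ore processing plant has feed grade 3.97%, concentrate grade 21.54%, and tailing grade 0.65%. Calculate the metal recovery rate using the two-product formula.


Using the two-product formula:
R = 100 * c * (f - t) / (f * (c - t))
Numerator = 100 * 21.54 * (3.97 - 0.65)
= 100 * 21.54 * 3.32
= 7151.28
Denominator = 3.97 * (21.54 - 0.65)
= 3.97 * 20.89
= 82.9333
R = 7151.28 / 82.9333
= 86.2293%

86.2293%


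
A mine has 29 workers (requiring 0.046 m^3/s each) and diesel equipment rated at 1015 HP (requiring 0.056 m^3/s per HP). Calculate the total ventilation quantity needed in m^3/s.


Airflow for workers:
Q_people = 29 * 0.046 = 1.334 m^3/s
Airflow for diesel equipment:
Q_diesel = 1015 * 0.056 = 56.84 m^3/s
Total ventilation:
Q_total = 1.334 + 56.84
= 58.174 m^3/s

58.174 m^3/s


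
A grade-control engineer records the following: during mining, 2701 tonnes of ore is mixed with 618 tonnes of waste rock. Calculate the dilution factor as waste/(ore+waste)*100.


18.6201%

Total material = ore + waste
= 2701 + 618 = 3319 tonnes
Dilution = waste / total * 100
= 618 / 3319 * 100
= 0.1862006629 * 100
= 18.6201%


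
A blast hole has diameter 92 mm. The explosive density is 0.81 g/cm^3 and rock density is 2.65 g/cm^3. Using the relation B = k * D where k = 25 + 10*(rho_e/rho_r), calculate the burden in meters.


2.5812 m

First, compute k:
rho_e / rho_r = 0.81 / 2.65 = 0.3056603774
k = 25 + 10 * 0.3056603774 = 28.05660377
Then, compute burden:
B = k * D / 1000 = 28.05660377 * 92 / 1000
= 2581.207547 / 1000
= 2.5812 m


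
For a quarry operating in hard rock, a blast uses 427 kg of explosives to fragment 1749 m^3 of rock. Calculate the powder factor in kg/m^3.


Powder factor = explosive mass / rock volume
= 427 / 1749
= 0.2441 kg/m^3

0.2441 kg/m^3


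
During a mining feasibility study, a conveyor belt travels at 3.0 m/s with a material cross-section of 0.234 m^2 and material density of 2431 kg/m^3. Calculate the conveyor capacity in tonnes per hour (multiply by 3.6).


6143.6232 t/h

Volumetric flow = speed * area
= 3.0 * 0.234 = 0.702 m^3/s
Mass flow = volumetric * density
= 0.702 * 2431 = 1706.562 kg/s
Convert to t/h: multiply by 3.6
Capacity = 1706.562 * 3.6
= 6143.6232 t/h


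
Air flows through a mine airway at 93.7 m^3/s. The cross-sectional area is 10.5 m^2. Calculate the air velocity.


Velocity = flow rate / cross-sectional area
= 93.7 / 10.5
= 8.9238 m/s

8.9238 m/s


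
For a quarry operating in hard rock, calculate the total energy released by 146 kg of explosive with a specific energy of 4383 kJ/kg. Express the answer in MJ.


639.918 MJ

Energy = mass * specific_energy / 1000
= 146 * 4383 / 1000
= 639918 / 1000
= 639.918 MJ


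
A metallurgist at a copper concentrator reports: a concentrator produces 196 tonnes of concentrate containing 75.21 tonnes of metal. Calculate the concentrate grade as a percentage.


38.3724%

Grade = (metal in concentrate / concentrate mass) * 100
= (75.21 / 196) * 100
= 0.3837244898 * 100
= 38.3724%


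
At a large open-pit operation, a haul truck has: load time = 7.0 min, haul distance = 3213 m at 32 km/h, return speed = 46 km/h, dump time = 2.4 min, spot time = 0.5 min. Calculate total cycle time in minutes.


Convert haul speed to m/min: 32 * 1000/60 = 533.3333333 m/min
Haul time = 3213 / 533.3333333 = 6.024375 min
Convert return speed to m/min: 46 * 1000/60 = 766.6666667 m/min
Return time = 3213 / 766.6666667 = 4.190869565 min
Total cycle time:
= 7.0 + 6.024375 + 2.4 + 4.190869565 + 0.5
= 20.1152 min

20.1152 min


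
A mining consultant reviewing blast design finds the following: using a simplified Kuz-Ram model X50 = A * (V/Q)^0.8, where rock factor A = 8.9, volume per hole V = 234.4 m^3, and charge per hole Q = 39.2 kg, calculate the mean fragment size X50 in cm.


37.2158 cm

Compute V/Q:
V/Q = 234.4 / 39.2 = 5.979591837
Raise to the power 0.8:
(V/Q)^0.8 = 5.979591837^0.8 = 4.181549404
Multiply by A:
X50 = 8.9 * 4.181549404
= 37.2158 cm


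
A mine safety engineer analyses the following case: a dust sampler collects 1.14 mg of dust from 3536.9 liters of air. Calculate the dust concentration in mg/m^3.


0.3223 mg/m^3

Convert liters to m^3: 1 m^3 = 1000 L
Concentration = mass / volume * 1000
= 1.14 / 3536.9 * 1000
= 0.0003223161526 * 1000
= 0.3223 mg/m^3


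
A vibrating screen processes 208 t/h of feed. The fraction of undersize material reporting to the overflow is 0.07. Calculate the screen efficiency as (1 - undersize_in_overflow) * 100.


Screen efficiency = (1 - fraction of undersize in overflow) * 100
= (1 - 0.07) * 100
= 0.93 * 100
= 93.0%

93.0%


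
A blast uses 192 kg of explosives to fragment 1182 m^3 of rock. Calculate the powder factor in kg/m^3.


0.1624 kg/m^3

Powder factor = explosive mass / rock volume
= 192 / 1182
= 0.1624 kg/m^3


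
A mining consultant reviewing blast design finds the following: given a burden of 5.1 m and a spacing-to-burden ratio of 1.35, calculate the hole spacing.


Spacing = burden * ratio
= 5.1 * 1.35
= 6.885 m

6.885 m


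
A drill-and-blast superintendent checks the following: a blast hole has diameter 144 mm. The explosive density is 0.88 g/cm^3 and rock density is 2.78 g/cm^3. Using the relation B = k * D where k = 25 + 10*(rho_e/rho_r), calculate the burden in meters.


First, compute k:
rho_e / rho_r = 0.88 / 2.78 = 0.3165467626
k = 25 + 10 * 0.3165467626 = 28.16546763
Then, compute burden:
B = k * D / 1000 = 28.16546763 * 144 / 1000
= 4055.827338 / 1000
= 4.0558 m

4.0558 m


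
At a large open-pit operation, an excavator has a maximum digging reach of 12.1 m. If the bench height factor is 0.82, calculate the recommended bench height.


Bench height = reach * factor
= 12.1 * 0.82
= 9.922 m

9.922 m


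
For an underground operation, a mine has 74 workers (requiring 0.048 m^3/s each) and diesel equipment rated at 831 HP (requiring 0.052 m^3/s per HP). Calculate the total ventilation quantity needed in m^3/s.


46.764 m^3/s

Airflow for workers:
Q_people = 74 * 0.048 = 3.552 m^3/s
Airflow for diesel equipment:
Q_diesel = 831 * 0.052 = 43.212 m^3/s
Total ventilation:
Q_total = 3.552 + 43.212
= 46.764 m^3/s


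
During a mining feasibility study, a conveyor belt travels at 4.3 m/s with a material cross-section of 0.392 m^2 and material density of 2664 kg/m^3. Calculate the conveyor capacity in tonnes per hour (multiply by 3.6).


Volumetric flow = speed * area
= 4.3 * 0.392 = 1.6856 m^3/s
Mass flow = volumetric * density
= 1.6856 * 2664 = 4490.4384 kg/s
Convert to t/h: multiply by 3.6
Capacity = 4490.4384 * 3.6
= 16165.5782 t/h

16165.5782 t/h


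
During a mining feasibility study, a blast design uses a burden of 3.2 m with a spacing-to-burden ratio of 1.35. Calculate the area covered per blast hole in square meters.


13.824 m^2

First, find the spacing:
Spacing = burden * ratio = 3.2 * 1.35
= 4.32 m
Then, calculate the area:
Area = burden * spacing = 3.2 * 4.32
= 13.824 m^2


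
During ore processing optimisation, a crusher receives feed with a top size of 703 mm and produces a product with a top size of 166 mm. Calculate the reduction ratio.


4.2349

Reduction ratio = feed size / product size
= 703 / 166
= 4.2349


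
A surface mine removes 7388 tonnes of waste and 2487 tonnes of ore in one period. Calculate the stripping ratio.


2.9706

Stripping ratio = waste tonnage / ore tonnage
= 7388 / 2487
= 2.9706


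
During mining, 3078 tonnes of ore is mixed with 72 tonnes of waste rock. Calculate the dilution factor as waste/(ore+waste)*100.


Total material = ore + waste
= 3078 + 72 = 3150 tonnes
Dilution = waste / total * 100
= 72 / 3150 * 100
= 0.02285714286 * 100
= 2.2857%

2.2857%


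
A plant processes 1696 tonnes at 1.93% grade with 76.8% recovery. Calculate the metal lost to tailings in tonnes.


Total metal in feed:
= 1696 * 1.93 / 100 = 32.7328 tonnes
Metal recovered:
= 32.7328 * 76.8 / 100 = 25.1387904 tonnes
Metal lost to tailings:
= 32.7328 - 25.1387904
= 7.594 tonnes

7.594 tonnes


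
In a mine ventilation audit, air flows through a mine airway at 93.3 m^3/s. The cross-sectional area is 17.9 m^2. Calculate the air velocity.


Velocity = flow rate / cross-sectional area
= 93.3 / 17.9
= 5.2123 m/s

5.2123 m/s


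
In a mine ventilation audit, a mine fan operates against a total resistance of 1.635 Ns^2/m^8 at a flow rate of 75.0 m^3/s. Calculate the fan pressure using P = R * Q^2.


Compute Q^2:
Q^2 = 75.0^2 = 5625.0
Compute pressure:
P = R * Q^2 = 1.635 * 5625.0
= 9196.875 Pa

9196.875 Pa


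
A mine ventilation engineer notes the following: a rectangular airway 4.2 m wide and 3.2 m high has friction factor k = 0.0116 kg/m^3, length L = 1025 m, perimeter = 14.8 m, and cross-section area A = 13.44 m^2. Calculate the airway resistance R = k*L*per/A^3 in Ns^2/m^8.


0.0725 Ns^2/m^8

Compute the numerator:
k * L * per = 0.0116 * 1025 * 14.8
= 175.972
Compute the denominator:
A^3 = 13.44^3 = 2427.715584
Resistance:
R = 175.972 / 2427.715584
= 0.0725 Ns^2/m^8


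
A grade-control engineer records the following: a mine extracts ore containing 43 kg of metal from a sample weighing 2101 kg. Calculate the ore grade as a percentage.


Ore grade = (metal mass / ore mass) * 100
= (43 / 2101) * 100
= 0.02046644455 * 100
= 2.0466%

2.0466%


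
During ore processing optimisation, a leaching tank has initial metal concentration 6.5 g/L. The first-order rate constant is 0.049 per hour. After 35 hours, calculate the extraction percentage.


Compute the exponent:
-k * t = -0.049 * 35 = -1.715
Remaining concentration:
C = 6.5 * exp(-1.715)
= 6.5 * 0.1799637207
= 1.169764185 g/L
Extracted = 6.5 - 1.169764185 = 5.330235815 g/L
Extraction % = 5.330235815 / 6.5 * 100
= 82.0036%

82.0036%


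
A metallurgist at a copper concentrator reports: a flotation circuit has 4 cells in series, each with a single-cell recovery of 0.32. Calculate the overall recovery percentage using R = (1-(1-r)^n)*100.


Complement of single-cell recovery:
1 - r = 1 - 0.32 = 0.68
Raise to power n:
(1 - r)^4 = 0.68^4 = 0.21381376
Overall recovery:
R = (1 - 0.21381376) * 100
= 78.6186%

78.6186%


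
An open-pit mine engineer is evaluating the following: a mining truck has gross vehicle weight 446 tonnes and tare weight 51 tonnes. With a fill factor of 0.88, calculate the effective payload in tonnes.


Maximum payload = gross - tare
= 446 - 51 = 395 tonnes
Effective payload = max payload * fill factor
= 395 * 0.88
= 347.6 tonnes

347.6 tonnes


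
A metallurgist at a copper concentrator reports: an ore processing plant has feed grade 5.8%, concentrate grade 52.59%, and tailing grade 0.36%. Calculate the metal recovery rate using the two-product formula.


Using the two-product formula:
R = 100 * c * (f - t) / (f * (c - t))
Numerator = 100 * 52.59 * (5.8 - 0.36)
= 100 * 52.59 * 5.44
= 28608.96
Denominator = 5.8 * (52.59 - 0.36)
= 5.8 * 52.23
= 302.934
R = 28608.96 / 302.934
= 94.4396%

94.4396%


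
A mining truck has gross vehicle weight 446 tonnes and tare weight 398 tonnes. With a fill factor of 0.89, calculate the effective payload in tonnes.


42.72 tonnes

Maximum payload = gross - tare
= 446 - 398 = 48 tonnes
Effective payload = max payload * fill factor
= 48 * 0.89
= 42.72 tonnes


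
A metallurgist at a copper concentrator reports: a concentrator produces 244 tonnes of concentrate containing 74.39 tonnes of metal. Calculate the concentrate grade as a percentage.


Grade = (metal in concentrate / concentrate mass) * 100
= (74.39 / 244) * 100
= 0.3048770492 * 100
= 30.4877%

30.4877%


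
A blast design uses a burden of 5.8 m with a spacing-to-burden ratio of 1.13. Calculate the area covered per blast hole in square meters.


38.0132 m^2

First, find the spacing:
Spacing = burden * ratio = 5.8 * 1.13
= 6.554 m
Then, calculate the area:
Area = burden * spacing = 5.8 * 6.554
= 38.0132 m^2


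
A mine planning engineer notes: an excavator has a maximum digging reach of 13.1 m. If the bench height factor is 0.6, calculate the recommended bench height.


Bench height = reach * factor
= 13.1 * 0.6
= 7.86 m

7.86 m


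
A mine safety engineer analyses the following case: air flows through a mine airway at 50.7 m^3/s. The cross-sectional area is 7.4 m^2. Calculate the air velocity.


Velocity = flow rate / cross-sectional area
= 50.7 / 7.4
= 6.8514 m/s

6.8514 m/s


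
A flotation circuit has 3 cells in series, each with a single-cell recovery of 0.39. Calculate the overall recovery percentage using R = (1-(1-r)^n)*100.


77.3019%

Complement of single-cell recovery:
1 - r = 1 - 0.39 = 0.61
Raise to power n:
(1 - r)^3 = 0.61^3 = 0.226981
Overall recovery:
R = (1 - 0.226981) * 100
= 77.3019%


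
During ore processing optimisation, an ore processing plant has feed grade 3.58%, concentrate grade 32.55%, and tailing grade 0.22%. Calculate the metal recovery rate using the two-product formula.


94.4934%

Using the two-product formula:
R = 100 * c * (f - t) / (f * (c - t))
Numerator = 100 * 32.55 * (3.58 - 0.22)
= 100 * 32.55 * 3.36
= 10936.8
Denominator = 3.58 * (32.55 - 0.22)
= 3.58 * 32.33
= 115.7414
R = 10936.8 / 115.7414
= 94.4934%


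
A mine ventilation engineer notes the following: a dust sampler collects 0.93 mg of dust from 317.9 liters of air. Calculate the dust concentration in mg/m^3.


Convert liters to m^3: 1 m^3 = 1000 L
Concentration = mass / volume * 1000
= 0.93 / 317.9 * 1000
= 0.002925448254 * 1000
= 2.9254 mg/m^3

2.9254 mg/m^3


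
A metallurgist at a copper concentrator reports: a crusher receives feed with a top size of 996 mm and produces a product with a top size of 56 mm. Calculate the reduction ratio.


Reduction ratio = feed size / product size
= 996 / 56
= 17.7857

17.7857


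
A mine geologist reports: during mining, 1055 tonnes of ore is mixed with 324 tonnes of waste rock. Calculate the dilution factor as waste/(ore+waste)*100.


Total material = ore + waste
= 1055 + 324 = 1379 tonnes
Dilution = waste / total * 100
= 324 / 1379 * 100
= 0.2349528644 * 100
= 23.4953%

23.4953%


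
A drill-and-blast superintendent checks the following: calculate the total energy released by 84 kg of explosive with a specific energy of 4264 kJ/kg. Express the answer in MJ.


Energy = mass * specific_energy / 1000
= 84 * 4264 / 1000
= 358176 / 1000
= 358.176 MJ

358.176 MJ


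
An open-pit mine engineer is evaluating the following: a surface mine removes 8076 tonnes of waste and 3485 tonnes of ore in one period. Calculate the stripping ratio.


Stripping ratio = waste tonnage / ore tonnage
= 8076 / 3485
= 2.3174

2.3174


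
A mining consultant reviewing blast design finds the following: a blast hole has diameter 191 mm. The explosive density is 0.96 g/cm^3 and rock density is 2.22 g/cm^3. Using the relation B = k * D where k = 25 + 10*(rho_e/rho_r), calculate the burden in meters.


First, compute k:
rho_e / rho_r = 0.96 / 2.22 = 0.4324324324
k = 25 + 10 * 0.4324324324 = 29.32432432
Then, compute burden:
B = k * D / 1000 = 29.32432432 * 191 / 1000
= 5600.945946 / 1000
= 5.6009 m

5.6009 m


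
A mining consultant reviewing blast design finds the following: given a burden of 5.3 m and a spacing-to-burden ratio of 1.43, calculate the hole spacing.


7.579 m

Spacing = burden * ratio
= 5.3 * 1.43
= 7.579 m


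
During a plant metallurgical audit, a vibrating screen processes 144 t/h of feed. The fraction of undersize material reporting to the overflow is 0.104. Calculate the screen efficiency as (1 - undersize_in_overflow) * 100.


89.6%

Screen efficiency = (1 - fraction of undersize in overflow) * 100
= (1 - 0.104) * 100
= 0.896 * 100
= 89.6%


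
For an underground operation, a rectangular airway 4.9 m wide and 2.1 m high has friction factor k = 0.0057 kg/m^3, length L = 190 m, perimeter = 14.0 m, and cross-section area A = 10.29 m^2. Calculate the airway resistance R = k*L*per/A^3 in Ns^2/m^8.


0.0139 Ns^2/m^8

Compute the numerator:
k * L * per = 0.0057 * 190 * 14.0
= 15.162
Compute the denominator:
A^3 = 10.29^3 = 1089.547389
Resistance:
R = 15.162 / 1089.547389
= 0.0139 Ns^2/m^8


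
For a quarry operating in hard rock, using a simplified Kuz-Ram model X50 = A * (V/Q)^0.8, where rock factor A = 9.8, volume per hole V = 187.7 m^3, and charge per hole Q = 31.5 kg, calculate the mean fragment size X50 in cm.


40.8648 cm

Compute V/Q:
V/Q = 187.7 / 31.5 = 5.958730159
Raise to the power 0.8:
(V/Q)^0.8 = 5.958730159^0.8 = 4.169874411
Multiply by A:
X50 = 9.8 * 4.169874411
= 40.8648 cm


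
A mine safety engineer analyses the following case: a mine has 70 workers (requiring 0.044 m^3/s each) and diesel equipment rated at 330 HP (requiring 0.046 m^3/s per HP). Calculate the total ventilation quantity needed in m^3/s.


Airflow for workers:
Q_people = 70 * 0.044 = 3.08 m^3/s
Airflow for diesel equipment:
Q_diesel = 330 * 0.046 = 15.18 m^3/s
Total ventilation:
Q_total = 3.08 + 15.18
= 18.26 m^3/s

18.26 m^3/s


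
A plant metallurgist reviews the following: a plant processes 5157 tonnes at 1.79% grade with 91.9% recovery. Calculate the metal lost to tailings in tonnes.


Total metal in feed:
= 5157 * 1.79 / 100 = 92.3103 tonnes
Metal recovered:
= 92.3103 * 91.9 / 100 = 84.8331657 tonnes
Metal lost to tailings:
= 92.3103 - 84.8331657
= 7.4771 tonnes

7.4771 tonnes


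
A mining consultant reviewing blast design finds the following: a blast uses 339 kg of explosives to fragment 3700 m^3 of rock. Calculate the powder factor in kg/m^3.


Powder factor = explosive mass / rock volume
= 339 / 3700
= 0.0916 kg/m^3

0.0916 kg/m^3


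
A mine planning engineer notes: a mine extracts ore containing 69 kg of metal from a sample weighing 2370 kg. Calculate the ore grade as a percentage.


Ore grade = (metal mass / ore mass) * 100
= (69 / 2370) * 100
= 0.02911392405 * 100
= 2.9114%

2.9114%


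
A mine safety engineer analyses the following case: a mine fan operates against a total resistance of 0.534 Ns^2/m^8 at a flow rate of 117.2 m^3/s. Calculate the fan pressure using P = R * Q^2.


7334.9386 Pa

Compute Q^2:
Q^2 = 117.2^2 = 13735.84
Compute pressure:
P = R * Q^2 = 0.534 * 13735.84
= 7334.9386 Pa


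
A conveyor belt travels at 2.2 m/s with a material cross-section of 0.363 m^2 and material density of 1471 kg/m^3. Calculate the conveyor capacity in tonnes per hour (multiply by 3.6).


4229.0662 t/h

Volumetric flow = speed * area
= 2.2 * 0.363 = 0.7986 m^3/s
Mass flow = volumetric * density
= 0.7986 * 1471 = 1174.7406 kg/s
Convert to t/h: multiply by 3.6
Capacity = 1174.7406 * 3.6
= 4229.0662 t/h


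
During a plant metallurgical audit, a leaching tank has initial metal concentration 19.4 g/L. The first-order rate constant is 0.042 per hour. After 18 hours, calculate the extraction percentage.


53.0459%

Compute the exponent:
-k * t = -0.042 * 18 = -0.756
Remaining concentration:
C = 19.4 * exp(-0.756)
= 19.4 * 0.469540839
= 9.109092277 g/L
Extracted = 19.4 - 9.109092277 = 10.29090772 g/L
Extraction % = 10.29090772 / 19.4 * 100
= 53.0459%


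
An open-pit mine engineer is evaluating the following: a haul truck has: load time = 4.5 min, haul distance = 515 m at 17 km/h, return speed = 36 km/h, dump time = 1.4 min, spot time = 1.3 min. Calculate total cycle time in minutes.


9.876 min

Convert haul speed to m/min: 17 * 1000/60 = 283.3333333 m/min
Haul time = 515 / 283.3333333 = 1.817647059 min
Convert return speed to m/min: 36 * 1000/60 = 600 m/min
Return time = 515 / 600 = 0.8583333333 min
Total cycle time:
= 4.5 + 1.817647059 + 1.4 + 0.8583333333 + 1.3
= 9.876 min


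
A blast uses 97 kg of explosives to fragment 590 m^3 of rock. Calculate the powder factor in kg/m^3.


Powder factor = explosive mass / rock volume
= 97 / 590
= 0.1644 kg/m^3

0.1644 kg/m^3


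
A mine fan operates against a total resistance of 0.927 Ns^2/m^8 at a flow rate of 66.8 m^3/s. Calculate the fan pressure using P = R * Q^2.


4136.4965 Pa

Compute Q^2:
Q^2 = 66.8^2 = 4462.24
Compute pressure:
P = R * Q^2 = 0.927 * 4462.24
= 4136.4965 Pa


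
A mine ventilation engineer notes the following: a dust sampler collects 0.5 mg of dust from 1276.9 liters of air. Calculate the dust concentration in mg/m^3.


Convert liters to m^3: 1 m^3 = 1000 L
Concentration = mass / volume * 1000
= 0.5 / 1276.9 * 1000
= 0.0003915733417 * 1000
= 0.3916 mg/m^3

0.3916 mg/m^3


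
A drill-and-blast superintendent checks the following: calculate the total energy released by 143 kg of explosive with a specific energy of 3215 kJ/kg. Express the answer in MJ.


459.745 MJ

Energy = mass * specific_energy / 1000
= 143 * 3215 / 1000
= 459745 / 1000
= 459.745 MJ


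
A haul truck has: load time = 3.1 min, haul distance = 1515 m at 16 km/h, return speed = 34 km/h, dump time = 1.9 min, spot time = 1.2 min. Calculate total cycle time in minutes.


14.5548 min

Convert haul speed to m/min: 16 * 1000/60 = 266.6666667 m/min
Haul time = 1515 / 266.6666667 = 5.68125 min
Convert return speed to m/min: 34 * 1000/60 = 566.6666667 m/min
Return time = 1515 / 566.6666667 = 2.673529412 min
Total cycle time:
= 3.1 + 5.68125 + 1.9 + 2.673529412 + 1.2
= 14.5548 min


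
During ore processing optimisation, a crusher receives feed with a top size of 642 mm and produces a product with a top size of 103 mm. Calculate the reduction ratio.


Reduction ratio = feed size / product size
= 642 / 103
= 6.233

6.233


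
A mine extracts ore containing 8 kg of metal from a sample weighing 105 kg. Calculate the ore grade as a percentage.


Ore grade = (metal mass / ore mass) * 100
= (8 / 105) * 100
= 0.07619047619 * 100
= 7.619%

7.619%


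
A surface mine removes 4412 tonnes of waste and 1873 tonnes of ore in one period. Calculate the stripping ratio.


2.3556

Stripping ratio = waste tonnage / ore tonnage
= 4412 / 1873
= 2.3556


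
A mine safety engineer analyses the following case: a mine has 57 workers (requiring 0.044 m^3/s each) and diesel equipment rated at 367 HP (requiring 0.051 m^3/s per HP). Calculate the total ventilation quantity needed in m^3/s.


Airflow for workers:
Q_people = 57 * 0.044 = 2.508 m^3/s
Airflow for diesel equipment:
Q_diesel = 367 * 0.051 = 18.717 m^3/s
Total ventilation:
Q_total = 2.508 + 18.717
= 21.225 m^3/s

21.225 m^3/s


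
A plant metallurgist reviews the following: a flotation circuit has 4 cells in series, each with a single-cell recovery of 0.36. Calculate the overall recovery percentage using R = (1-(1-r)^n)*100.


Complement of single-cell recovery:
1 - r = 1 - 0.36 = 0.64
Raise to power n:
(1 - r)^4 = 0.64^4 = 0.16777216
Overall recovery:
R = (1 - 0.16777216) * 100
= 83.2228%

83.2228%


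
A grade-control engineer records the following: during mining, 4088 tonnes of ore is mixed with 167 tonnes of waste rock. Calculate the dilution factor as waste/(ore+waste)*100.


3.9248%

Total material = ore + waste
= 4088 + 167 = 4255 tonnes
Dilution = waste / total * 100
= 167 / 4255 * 100
= 0.0392479436 * 100
= 3.9248%


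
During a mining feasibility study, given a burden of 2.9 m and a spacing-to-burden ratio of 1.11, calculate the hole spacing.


Spacing = burden * ratio
= 2.9 * 1.11
= 3.219 m

3.219 m


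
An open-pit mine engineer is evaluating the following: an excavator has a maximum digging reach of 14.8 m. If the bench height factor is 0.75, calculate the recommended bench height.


Bench height = reach * factor
= 14.8 * 0.75
= 11.1 m

11.1 m


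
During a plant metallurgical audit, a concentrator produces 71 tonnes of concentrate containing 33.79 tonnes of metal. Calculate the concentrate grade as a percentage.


47.5915%

Grade = (metal in concentrate / concentrate mass) * 100
= (33.79 / 71) * 100
= 0.475915493 * 100
= 47.5915%


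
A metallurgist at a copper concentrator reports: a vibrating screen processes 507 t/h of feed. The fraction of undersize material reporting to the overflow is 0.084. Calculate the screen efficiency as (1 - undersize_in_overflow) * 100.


91.6%

Screen efficiency = (1 - fraction of undersize in overflow) * 100
= (1 - 0.084) * 100
= 0.916 * 100
= 91.6%


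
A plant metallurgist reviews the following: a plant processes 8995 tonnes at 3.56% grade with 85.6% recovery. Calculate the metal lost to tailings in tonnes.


46.112 tonnes

Total metal in feed:
= 8995 * 3.56 / 100 = 320.222 tonnes
Metal recovered:
= 320.222 * 85.6 / 100 = 274.110032 tonnes
Metal lost to tailings:
= 320.222 - 274.110032
= 46.112 tonnes


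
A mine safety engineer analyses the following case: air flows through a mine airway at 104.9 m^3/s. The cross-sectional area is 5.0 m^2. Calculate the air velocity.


Velocity = flow rate / cross-sectional area
= 104.9 / 5.0
= 20.98 m/s

20.98 m/s


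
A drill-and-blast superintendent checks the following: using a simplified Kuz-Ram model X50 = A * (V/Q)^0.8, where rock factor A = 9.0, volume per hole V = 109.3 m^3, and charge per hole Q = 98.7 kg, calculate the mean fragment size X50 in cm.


Compute V/Q:
V/Q = 109.3 / 98.7 = 1.10739615
Raise to the power 0.8:
(V/Q)^0.8 = 1.10739615^0.8 = 1.085031652
Multiply by A:
X50 = 9.0 * 1.085031652
= 9.7653 cm

9.7653 cm


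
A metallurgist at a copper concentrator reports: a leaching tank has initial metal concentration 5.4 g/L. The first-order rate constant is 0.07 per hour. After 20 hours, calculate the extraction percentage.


Compute the exponent:
-k * t = -0.07 * 20 = -1.4
Remaining concentration:
C = 5.4 * exp(-1.4)
= 5.4 * 0.2465969639
= 1.331623605 g/L
Extracted = 5.4 - 1.331623605 = 4.068376395 g/L
Extraction % = 4.068376395 / 5.4 * 100
= 75.3403%

75.3403%


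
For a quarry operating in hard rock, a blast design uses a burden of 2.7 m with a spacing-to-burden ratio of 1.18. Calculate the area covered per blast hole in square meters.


First, find the spacing:
Spacing = burden * ratio = 2.7 * 1.18
= 3.186 m
Then, calculate the area:
Area = burden * spacing = 2.7 * 3.186
= 8.6022 m^2

8.6022 m^2


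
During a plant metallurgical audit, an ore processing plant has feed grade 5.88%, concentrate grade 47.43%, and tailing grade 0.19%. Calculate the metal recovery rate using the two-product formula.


Using the two-product formula:
R = 100 * c * (f - t) / (f * (c - t))
Numerator = 100 * 47.43 * (5.88 - 0.19)
= 100 * 47.43 * 5.69
= 26987.67
Denominator = 5.88 * (47.43 - 0.19)
= 5.88 * 47.24
= 277.7712
R = 26987.67 / 277.7712
= 97.1579%

97.1579%


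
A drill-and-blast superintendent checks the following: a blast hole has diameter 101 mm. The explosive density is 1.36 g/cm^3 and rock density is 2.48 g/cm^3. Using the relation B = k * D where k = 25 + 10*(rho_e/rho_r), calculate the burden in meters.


3.0789 m

First, compute k:
rho_e / rho_r = 1.36 / 2.48 = 0.5483870968
k = 25 + 10 * 0.5483870968 = 30.48387097
Then, compute burden:
B = k * D / 1000 = 30.48387097 * 101 / 1000
= 3078.870968 / 1000
= 3.0789 m


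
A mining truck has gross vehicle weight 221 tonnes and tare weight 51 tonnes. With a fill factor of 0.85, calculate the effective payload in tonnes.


Maximum payload = gross - tare
= 221 - 51 = 170 tonnes
Effective payload = max payload * fill factor
= 170 * 0.85
= 144.5 tonnes

144.5 tonnes


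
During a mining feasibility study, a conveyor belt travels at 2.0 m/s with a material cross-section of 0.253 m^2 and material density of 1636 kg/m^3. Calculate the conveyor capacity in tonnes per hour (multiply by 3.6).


Volumetric flow = speed * area
= 2.0 * 0.253 = 0.506 m^3/s
Mass flow = volumetric * density
= 0.506 * 1636 = 827.816 kg/s
Convert to t/h: multiply by 3.6
Capacity = 827.816 * 3.6
= 2980.1376 t/h

2980.1376 t/h


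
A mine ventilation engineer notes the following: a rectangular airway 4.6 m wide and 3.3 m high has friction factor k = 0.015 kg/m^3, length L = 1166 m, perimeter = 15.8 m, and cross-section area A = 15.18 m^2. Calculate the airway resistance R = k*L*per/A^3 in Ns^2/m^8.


0.079 Ns^2/m^8

Compute the numerator:
k * L * per = 0.015 * 1166 * 15.8
= 276.342
Compute the denominator:
A^3 = 15.18^3 = 3497.963832
Resistance:
R = 276.342 / 3497.963832
= 0.079 Ns^2/m^8


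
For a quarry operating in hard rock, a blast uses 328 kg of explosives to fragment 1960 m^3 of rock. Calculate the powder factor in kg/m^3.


Powder factor = explosive mass / rock volume
= 328 / 1960
= 0.1673 kg/m^3

0.1673 kg/m^3


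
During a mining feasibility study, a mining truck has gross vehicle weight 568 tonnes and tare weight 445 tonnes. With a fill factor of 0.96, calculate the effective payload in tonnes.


118.08 tonnes

Maximum payload = gross - tare
= 568 - 445 = 123 tonnes
Effective payload = max payload * fill factor
= 123 * 0.96
= 118.08 tonnes


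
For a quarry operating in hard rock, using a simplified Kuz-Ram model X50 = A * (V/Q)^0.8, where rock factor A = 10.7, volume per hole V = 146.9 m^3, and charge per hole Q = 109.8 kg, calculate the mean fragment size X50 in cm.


Compute V/Q:
V/Q = 146.9 / 109.8 = 1.337887067
Raise to the power 0.8:
(V/Q)^0.8 = 1.337887067^0.8 = 1.262221474
Multiply by A:
X50 = 10.7 * 1.262221474
= 13.5058 cm

13.5058 cm


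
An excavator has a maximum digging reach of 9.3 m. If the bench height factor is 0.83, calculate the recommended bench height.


7.719 m

Bench height = reach * factor
= 9.3 * 0.83
= 7.719 m


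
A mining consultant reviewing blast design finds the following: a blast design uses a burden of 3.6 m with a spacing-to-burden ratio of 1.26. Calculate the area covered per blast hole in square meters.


First, find the spacing:
Spacing = burden * ratio = 3.6 * 1.26
= 4.536 m
Then, calculate the area:
Area = burden * spacing = 3.6 * 4.536
= 16.3296 m^2

16.3296 m^2


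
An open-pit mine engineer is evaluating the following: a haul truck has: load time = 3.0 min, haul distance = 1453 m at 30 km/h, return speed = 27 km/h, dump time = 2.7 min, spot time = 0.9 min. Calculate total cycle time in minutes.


12.7349 min

Convert haul speed to m/min: 30 * 1000/60 = 500 m/min
Haul time = 1453 / 500 = 2.906 min
Convert return speed to m/min: 27 * 1000/60 = 450 m/min
Return time = 1453 / 450 = 3.228888889 min
Total cycle time:
= 3.0 + 2.906 + 2.7 + 3.228888889 + 0.9
= 12.7349 min


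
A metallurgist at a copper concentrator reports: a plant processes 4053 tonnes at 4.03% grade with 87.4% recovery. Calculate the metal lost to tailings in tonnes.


20.5803 tonnes

Total metal in feed:
= 4053 * 4.03 / 100 = 163.3359 tonnes
Metal recovered:
= 163.3359 * 87.4 / 100 = 142.7555766 tonnes
Metal lost to tailings:
= 163.3359 - 142.7555766
= 20.5803 tonnes


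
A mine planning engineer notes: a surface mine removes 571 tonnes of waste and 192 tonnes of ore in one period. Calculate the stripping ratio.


2.974

Stripping ratio = waste tonnage / ore tonnage
= 571 / 192
= 2.974


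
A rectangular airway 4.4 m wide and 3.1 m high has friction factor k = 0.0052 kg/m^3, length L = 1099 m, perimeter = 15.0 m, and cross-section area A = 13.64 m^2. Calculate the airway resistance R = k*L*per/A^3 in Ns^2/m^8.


Compute the numerator:
k * L * per = 0.0052 * 1099 * 15.0
= 85.722
Compute the denominator:
A^3 = 13.64^3 = 2537.716544
Resistance:
R = 85.722 / 2537.716544
= 0.0338 Ns^2/m^8

0.0338 Ns^2/m^8


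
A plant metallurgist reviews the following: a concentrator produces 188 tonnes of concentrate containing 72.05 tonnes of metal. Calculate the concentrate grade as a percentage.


Grade = (metal in concentrate / concentrate mass) * 100
= (72.05 / 188) * 100
= 0.3832446809 * 100
= 38.3245%

38.3245%


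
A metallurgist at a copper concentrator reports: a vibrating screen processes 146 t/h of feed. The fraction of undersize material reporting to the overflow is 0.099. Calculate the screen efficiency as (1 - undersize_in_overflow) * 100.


Screen efficiency = (1 - fraction of undersize in overflow) * 100
= (1 - 0.099) * 100
= 0.901 * 100
= 90.1%

90.1%


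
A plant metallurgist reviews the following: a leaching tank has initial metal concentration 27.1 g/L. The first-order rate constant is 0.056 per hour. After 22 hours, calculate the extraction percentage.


70.8291%

Compute the exponent:
-k * t = -0.056 * 22 = -1.232
Remaining concentration:
C = 27.1 * exp(-1.232)
= 27.1 * 0.2917085767
= 7.905302429 g/L
Extracted = 27.1 - 7.905302429 = 19.19469757 g/L
Extraction % = 19.19469757 / 27.1 * 100
= 70.8291%


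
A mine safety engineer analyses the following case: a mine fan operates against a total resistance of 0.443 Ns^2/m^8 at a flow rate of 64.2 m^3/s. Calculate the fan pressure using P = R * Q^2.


1825.8865 Pa

Compute Q^2:
Q^2 = 64.2^2 = 4121.64
Compute pressure:
P = R * Q^2 = 0.443 * 4121.64
= 1825.8865 Pa


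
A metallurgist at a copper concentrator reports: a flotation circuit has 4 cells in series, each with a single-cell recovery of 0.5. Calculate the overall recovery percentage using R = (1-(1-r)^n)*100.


Complement of single-cell recovery:
1 - r = 1 - 0.5 = 0.5
Raise to power n:
(1 - r)^4 = 0.5^4 = 0.0625
Overall recovery:
R = (1 - 0.0625) * 100
= 93.75%

93.75%


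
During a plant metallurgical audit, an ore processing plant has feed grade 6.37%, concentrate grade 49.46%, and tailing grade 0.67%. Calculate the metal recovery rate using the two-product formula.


90.7107%

Using the two-product formula:
R = 100 * c * (f - t) / (f * (c - t))
Numerator = 100 * 49.46 * (6.37 - 0.67)
= 100 * 49.46 * 5.7
= 28192.2
Denominator = 6.37 * (49.46 - 0.67)
= 6.37 * 48.79
= 310.7923
R = 28192.2 / 310.7923
= 90.7107%


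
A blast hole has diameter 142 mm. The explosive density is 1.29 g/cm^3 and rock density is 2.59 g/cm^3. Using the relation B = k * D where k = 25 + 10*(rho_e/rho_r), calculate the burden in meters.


First, compute k:
rho_e / rho_r = 1.29 / 2.59 = 0.4980694981
k = 25 + 10 * 0.4980694981 = 29.98069498
Then, compute burden:
B = k * D / 1000 = 29.98069498 * 142 / 1000
= 4257.258687 / 1000
= 4.2573 m

4.2573 m


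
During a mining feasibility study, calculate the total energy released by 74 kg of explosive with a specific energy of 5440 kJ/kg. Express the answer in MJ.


402.56 MJ

Energy = mass * specific_energy / 1000
= 74 * 5440 / 1000
= 402560 / 1000
= 402.56 MJ


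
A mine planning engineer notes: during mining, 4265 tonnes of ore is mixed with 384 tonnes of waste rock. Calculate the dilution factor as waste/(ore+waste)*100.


8.2598%

Total material = ore + waste
= 4265 + 384 = 4649 tonnes
Dilution = waste / total * 100
= 384 / 4649 * 100
= 0.08259840826 * 100
= 8.2598%


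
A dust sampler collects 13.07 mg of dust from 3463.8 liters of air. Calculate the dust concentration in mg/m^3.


3.7733 mg/m^3

Convert liters to m^3: 1 m^3 = 1000 L
Concentration = mass / volume * 1000
= 13.07 / 3463.8 * 1000
= 0.003773312547 * 1000
= 3.7733 mg/m^3


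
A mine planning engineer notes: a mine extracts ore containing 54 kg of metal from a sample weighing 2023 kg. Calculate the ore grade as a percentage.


2.6693%

Ore grade = (metal mass / ore mass) * 100
= (54 / 2023) * 100
= 0.02669303015 * 100
= 2.6693%


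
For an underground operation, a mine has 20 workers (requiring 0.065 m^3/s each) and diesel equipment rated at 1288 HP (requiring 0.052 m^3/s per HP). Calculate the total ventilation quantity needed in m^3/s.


68.276 m^3/s

Airflow for workers:
Q_people = 20 * 0.065 = 1.3 m^3/s
Airflow for diesel equipment:
Q_diesel = 1288 * 0.052 = 66.976 m^3/s
Total ventilation:
Q_total = 1.3 + 66.976
= 68.276 m^3/s


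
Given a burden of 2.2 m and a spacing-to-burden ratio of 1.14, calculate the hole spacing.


Spacing = burden * ratio
= 2.2 * 1.14
= 2.508 m

2.508 m


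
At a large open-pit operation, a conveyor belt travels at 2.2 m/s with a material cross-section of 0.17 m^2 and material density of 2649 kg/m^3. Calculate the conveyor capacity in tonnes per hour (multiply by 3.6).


3566.6136 t/h

Volumetric flow = speed * area
= 2.2 * 0.17 = 0.374 m^3/s
Mass flow = volumetric * density
= 0.374 * 2649 = 990.726 kg/s
Convert to t/h: multiply by 3.6
Capacity = 990.726 * 3.6
= 3566.6136 t/h


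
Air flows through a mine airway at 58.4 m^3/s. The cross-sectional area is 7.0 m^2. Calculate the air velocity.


Velocity = flow rate / cross-sectional area
= 58.4 / 7.0
= 8.3429 m/s

8.3429 m/s


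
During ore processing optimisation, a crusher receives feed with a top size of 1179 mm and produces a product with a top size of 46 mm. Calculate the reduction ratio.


25.6304

Reduction ratio = feed size / product size
= 1179 / 46
= 25.6304
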